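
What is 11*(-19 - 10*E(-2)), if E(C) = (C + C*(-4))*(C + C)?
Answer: 2431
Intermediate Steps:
E(C) = -6*C**2 (E(C) = (C - 4*C)*(2*C) = (-3*C)*(2*C) = -6*C**2)
11*(-19 - 10*E(-2)) = 11*(-19 - (-60)*(-2)**2) = 11*(-19 - (-60)*4) = 11*(-19 - 10*(-24)) = 11*(-19 + 240) = 11*221 = 2431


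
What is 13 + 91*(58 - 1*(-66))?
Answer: 11297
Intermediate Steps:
13 + 91*(58 - 1*(-66)) = 13 + 91*(58 + 66) = 13 + 91*124 = 13 + 11284 = 11297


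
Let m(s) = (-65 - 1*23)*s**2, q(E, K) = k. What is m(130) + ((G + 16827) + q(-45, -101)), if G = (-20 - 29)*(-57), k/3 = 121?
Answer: -1467217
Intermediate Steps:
k = 363 (k = 3*121 = 363)
q(E, K) = 363
m(s) = -88*s**2 (m(s) = (-65 - 23)*s**2 = -88*s**2)
G = 2793 (G = -49*(-57) = 2793)
m(130) + ((G + 16827) + q(-45, -101)) = -88*130**2 + ((2793 + 16827) + 363) = -88*16900 + (19620 + 363) = -1487200 + 19983 = -1467217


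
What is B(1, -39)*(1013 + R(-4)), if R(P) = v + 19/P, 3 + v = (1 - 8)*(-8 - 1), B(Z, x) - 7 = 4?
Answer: 47003/4 ≈ 11751.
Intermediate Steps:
B(Z, x) = 11 (B(Z, x) = 7 + 4 = 11)
v = 60 (v = -3 + (1 - 8)*(-8 - 1) = -3 - 7*(-9) = -3 + 63 = 60)
R(P) = 60 + 19/P
B(1, -39)*(1013 + R(-4)) = 11*(1013 + (60 + 19/(-4))) = 11*(1013 + (60 + 19*(-1/4))) = 11*(1013 + (60 - 19/4)) = 11*(1013 + 221/4) = 11*(4273/4) = 47003/4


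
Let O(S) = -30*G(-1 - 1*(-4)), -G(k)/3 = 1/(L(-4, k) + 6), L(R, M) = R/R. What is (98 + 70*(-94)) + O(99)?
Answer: -45284/7 ≈ -6469.1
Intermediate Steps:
L(R, M) = 1
G(k) = -3/7 (G(k) = -3/(1 + 6) = -3/7)
O(S) = 90/7 (O(S) = -30*(-3/7) = 90/7)
(98 + 70*(-94)) + O(99) = (98 + 70*(-94)) + 90/7 = (98 - 6580) + 90/7 = -6482 + 90/7 = -45284/7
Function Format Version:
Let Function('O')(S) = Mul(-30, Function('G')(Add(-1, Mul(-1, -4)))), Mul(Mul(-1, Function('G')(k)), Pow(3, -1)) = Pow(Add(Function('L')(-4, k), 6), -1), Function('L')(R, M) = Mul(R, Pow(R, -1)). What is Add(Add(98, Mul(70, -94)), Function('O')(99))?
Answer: Rational(-45284, 7) ≈ -6469.1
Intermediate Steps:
Function('L')(R, M) = 1
Function('G')(k) = Rational(-3, 7) (Function('G')(k) = Mul(-3, Pow(Add(1, 6), -1)) = Mul(-3, Pow(7, -1)) = Mul(-3, Rational(1, 7)) = Rational(-3, 7))
Function('O')(S) = Rational(90, 7) (Function('O')(S) = Mul(-30, Rational(-3, 7)) = Rational(90, 7))
Add(Add(98, Mul(70, -94)), Function('O')(99)) = Add(Add(98, Mul(70, -94)), Rational(90, 7)) = Add(Add(98, -6580), Rational(90, 7)) = Add(-6482, Rational(90, 7)) = Rational(-45284, 7)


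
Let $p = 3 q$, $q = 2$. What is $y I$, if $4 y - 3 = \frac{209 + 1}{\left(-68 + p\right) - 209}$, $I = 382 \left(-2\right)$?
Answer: $- \frac{115173}{271} \approx -424.99$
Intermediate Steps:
$I = -764$
$p = 6$ ($p = 3 \cdot 2 = 6$)
$y = \frac{603}{1084}$ ($y = \frac{3}{4} + \frac{\left(209 + 1\right) \frac{1}{\left(-68 + 6\right) - 209}}{4} = \frac{3}{4} + \frac{210 \frac{1}{-62 - 209}}{4} = \frac{3}{4} + \frac{210 \frac{1}{-271}}{4} = \frac{3}{4} + \frac{210 \left(- \frac{1}{271}\right)}{4} = \frac{3}{4} + \frac{1}{4} \left(- \frac{210}{271}\right) = \frac{3}{4} - \frac{105}{542} = \frac{603}{1084} \approx 0.55627$)
$y I = \frac{603}{1084} \left(-764\right) = - \frac{115173}{271}$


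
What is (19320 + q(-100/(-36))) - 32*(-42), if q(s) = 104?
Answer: 20768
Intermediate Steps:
(19320 + q(-100/(-36))) - 32*(-42) = (19320 + 104) - 32*(-42) = 19424 + 1344 = 20768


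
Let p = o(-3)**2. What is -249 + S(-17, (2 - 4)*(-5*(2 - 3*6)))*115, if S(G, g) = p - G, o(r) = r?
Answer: 2741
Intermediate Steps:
p = 9 (p = (-3)**2 = 9)
S(G, g) = 9 - G
-249 + S(-17, (2 - 4)*(-5*(2 - 3*6)))*115 = -249 + (9 - 1*(-17))*115 = -249 + (9 + 17)*115 = -249 + 26*115 = -249 + 2990 = 2741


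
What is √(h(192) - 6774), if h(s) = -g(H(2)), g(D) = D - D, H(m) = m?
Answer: I*√6774 ≈ 82.304*I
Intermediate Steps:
g(D) = 0
h(s) = 0 (h(s) = -1*0 = 0)
√(h(192) - 6774) = √(0 - 6774) = √(-6774) = I*√6774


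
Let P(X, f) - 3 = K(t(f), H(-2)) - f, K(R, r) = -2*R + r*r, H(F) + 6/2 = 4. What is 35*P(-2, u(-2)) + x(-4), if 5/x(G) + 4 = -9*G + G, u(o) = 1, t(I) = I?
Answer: 985/28 ≈ 35.179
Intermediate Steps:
H(F) = 1 (H(F) = -3 + 4 = 1)
K(R, r) = r² - 2*R (K(R, r) = -2*R + r² = r² - 2*R)
x(G) = 5/(-4 - 8*G) (x(G) = 5/(-4 + (-9*G + G)) = 5/(-4 - 8*G))
P(X, f) = 4 - 3*f (P(X, f) = 3 + ((1² - 2*f) - f) = 3 + ((1 - 2*f) - f) = 3 + (1 - 3*f) = 4 - 3*f)
35*P(-2, u(-2)) + x(-4) = 35*(4 - 3*1) - 5/(4 + 8*(-4)) = 35*(4 - 3) - 5/(4 - 32) = 35*1 - 5/(-28) = 35 - 5*(-1/28) = 35 + 5/28 = 985/28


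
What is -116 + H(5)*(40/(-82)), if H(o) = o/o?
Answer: -4776/41 ≈ -116.49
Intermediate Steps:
H(o) = 1
-116 + H(5)*(40/(-82)) = -116 + 1*(40/(-82)) = -116 + 1*(40*(-1/82)) = -116 + 1*(-20/41) = -116 - 20/41 = -4776/41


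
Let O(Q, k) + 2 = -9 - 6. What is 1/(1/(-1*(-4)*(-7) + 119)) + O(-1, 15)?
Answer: 74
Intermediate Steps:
O(Q, k) = -17 (O(Q, k) = -2 + (-9 - 6) = -2 - 15 = -17)
1/(1/(-1*(-4)*(-7) + 119)) + O(-1, 15) = 1/(1/(-1*(-4)*(-7) + 119)) - 17 = 1/(1/(4*(-7) + 119)) - 17 = 1/(1/(-28 + 119)) - 17 = 1/(1/91) - 17 = 91 - 17 = 74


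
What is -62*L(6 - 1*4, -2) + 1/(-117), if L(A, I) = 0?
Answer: -1/117 ≈ -0.0085470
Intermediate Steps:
-62*L(6 - 1*4, -2) + 1/(-117) = -62*0 + 1/(-117) = 0 - 1/117 = -1/117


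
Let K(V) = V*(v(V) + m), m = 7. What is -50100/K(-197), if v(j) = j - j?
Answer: 50100/1379 ≈ 36.331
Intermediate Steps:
v(j) = 0
K(V) = 7*V (K(V) = V*(0 + 7) = V*7 = 7*V)
-50100/K(-197) = -50100/(7*(-197)) = -50100/(-1379) = -50100*(-1/1379) = 50100/1379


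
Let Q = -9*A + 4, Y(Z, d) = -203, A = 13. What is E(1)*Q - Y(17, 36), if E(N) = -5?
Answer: 768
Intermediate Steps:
Q = -113 (Q = -9*13 + 4 = -117 + 4 = -113)
E(1)*Q - Y(17, 36) = -5*(-113) - 1*(-203) = 565 + 203 = 768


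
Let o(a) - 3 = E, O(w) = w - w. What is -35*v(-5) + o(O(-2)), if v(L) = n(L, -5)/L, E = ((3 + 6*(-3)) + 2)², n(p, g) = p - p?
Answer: 172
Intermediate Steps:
n(p, g) = 0
O(w) = 0
E = 169 (E = ((3 - 18) + 2)² = (-15 + 2)² = (-13)² = 169)
o(a) = 172 (o(a) = 3 + 169 = 172)
v(L) = 0 (v(L) = 0/L = 0)
-35*v(-5) + o(O(-2)) = -35*0 + 172 = 0 + 172 = 172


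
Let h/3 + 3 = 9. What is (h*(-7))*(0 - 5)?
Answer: 630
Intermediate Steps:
h = 18 (h = -9 + 3*9 = -9 + 27 = 18)
(h*(-7))*(0 - 5) = (18*(-7))*(0 - 5) = -126*(-5) = 630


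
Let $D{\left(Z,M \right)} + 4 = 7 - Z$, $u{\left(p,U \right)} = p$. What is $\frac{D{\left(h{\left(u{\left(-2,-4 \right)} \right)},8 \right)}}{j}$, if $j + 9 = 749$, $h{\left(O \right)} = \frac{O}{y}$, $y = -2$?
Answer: $\frac{1}{370} \approx 0.0027027$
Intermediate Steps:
$h{\left(O \right)} = - \frac{O}{2}$ ($h{\left(O \right)} = \frac{O}{-2} = O \left(- \frac{1}{2}\right) = - \frac{O}{2}$)
$D{\left(Z,M \right)} = 3 - Z$ ($D{\left(Z,M \right)} = -4 - \left(-7 + Z\right) = 3 - Z$)
$j = 740$ ($j = -9 + 749 = 740$)
$\frac{D{\left(h{\left(u{\left(-2,-4 \right)} \right)},8 \right)}}{j} = \frac{3 - \left(- \frac{1}{2}\right) \left(-2\right)}{740} = \left(3 - 1\right) \frac{1}{740} = 2 \cdot \frac{1}{740} = \frac{1}{370}$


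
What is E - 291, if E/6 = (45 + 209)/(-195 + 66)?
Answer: -13021/43 ≈ -302.81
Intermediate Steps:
E = -508/43 (E = 6*((45 + 209)/(-195 + 66)) = 6*(254/(-129)) = 6*(254*(-1/129)) = 6*(-254/129) = -508/43 ≈ -11.814)
E - 291 = -508/43 - 291 = -13021/43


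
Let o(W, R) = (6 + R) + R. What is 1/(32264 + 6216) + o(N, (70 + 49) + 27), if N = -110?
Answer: 11467041/38480 ≈ 298.00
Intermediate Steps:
o(W, R) = 6 + 2*R
1/(32264 + 6216) + o(N, (70 + 49) + 27) = 1/(32264 + 6216) + (6 + 2*((70 + 49) + 27)) = 1/38480 + (6 + 2*(119 + 27)) = 1/38480 + (6 + 2*146) = 1/38480 + (6 + 292) = 1/38480 + 298 = 11467041/38480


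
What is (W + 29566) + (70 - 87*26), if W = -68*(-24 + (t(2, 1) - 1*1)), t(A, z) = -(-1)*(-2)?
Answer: 29210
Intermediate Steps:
t(A, z) = -2 (t(A, z) = -1*2 = -2)
W = 1836 (W = -68*(-24 + (-2 - 1*1)) = -68*(-24 + (-2 - 1)) = -68*(-24 - 3) = -68*(-27) = 1836)
(W + 29566) + (70 - 87*26) = (1836 + 29566) + (70 - 87*26) = 31402 + (70 - 2262) = 31402 - 2192 = 29210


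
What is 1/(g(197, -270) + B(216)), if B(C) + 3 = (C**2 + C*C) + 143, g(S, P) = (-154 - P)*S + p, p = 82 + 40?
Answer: 1/116426 ≈ 8.5892e-6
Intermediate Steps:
p = 122
g(S, P) = 122 + S*(-154 - P) (g(S, P) = (-154 - P)*S + 122 = S*(-154 - P) + 122 = 122 + S*(-154 - P))
B(C) = 140 + 2*C**2 (B(C) = -3 + ((C**2 + C*C) + 143) = -3 + ((C**2 + C**2) + 143) = -3 + (2*C**2 + 143) = -3 + (143 + 2*C**2) = 140 + 2*C**2)
1/(g(197, -270) + B(216)) = 1/((122 - 154*197 - 1*(-270)*197) + (140 + 2*216**2)) = 1/((122 - 30338 + 53190) + (140 + 2*46656)) = 1/(22974 + (140 + 93312)) = 1/(22974 + 93452) = 1/116426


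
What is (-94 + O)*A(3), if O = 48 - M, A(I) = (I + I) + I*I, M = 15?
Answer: -915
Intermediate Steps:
A(I) = I² + 2*I (A(I) = 2*I + I² = I² + 2*I)
O = 33 (O = 48 - 1*15 = 48 - 15 = 33)
(-94 + O)*A(3) = (-94 + 33)*(3*(2 + 3)) = -183*5 = -61*15 = -915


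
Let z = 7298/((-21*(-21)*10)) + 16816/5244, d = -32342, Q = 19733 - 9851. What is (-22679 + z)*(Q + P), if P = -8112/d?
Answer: -1163837426411164412/5194044345 ≈ -2.2407e+8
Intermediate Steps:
Q = 9882
P = 4056/16171 (P = -8112/(-32342) = -8112*(-1/32342) = 4056/16171 ≈ 0.25082)
z = 4684553/963585 (z = 7298/((441*10)) + 16816*(1/5244) = 7298/4410 + 4204/1311 = 7298*(1/4410) + 4204/1311 = 3649/2205 + 4204/1311 = 4684553/963585 ≈ 4.8616)
(-22679 + z)*(Q + P) = (-22679 + 4684553/963585)*(9882 + 4056/16171) = -21848459662/963585*159805878/16171 = -1163837426411164412/5194044345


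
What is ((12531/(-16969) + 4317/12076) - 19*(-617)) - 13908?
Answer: -447823121323/204917644 ≈ -2185.4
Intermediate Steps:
((12531/(-16969) + 4317/12076) - 19*(-617)) - 13908 = ((12531*(-1/16969) + 4317*(1/12076)) + 11723) - 13908 = ((-12531/16969 + 4317/12076) + 11723) - 13908 = (-78069183/204917644 + 11723) - 13908 = 2402171471429/204917644 - 13908 = -447823121323/204917644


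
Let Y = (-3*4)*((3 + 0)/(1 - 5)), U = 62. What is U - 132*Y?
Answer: -1126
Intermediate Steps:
Y = 9 (Y = -36/(-4) = -36*(-1)/4 = -12*(-¾) = 9)
U - 132*Y = 62 - 132*9 = 62 - 1188 = -1126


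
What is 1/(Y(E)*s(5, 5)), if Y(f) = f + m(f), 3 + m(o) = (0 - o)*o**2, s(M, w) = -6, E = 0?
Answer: 1/18 ≈ 0.055556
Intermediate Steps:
m(o) = -3 - o**3 (m(o) = -3 + (0 - o)*o**2 = -3 + (-o)*o**2 = -3 - o**3)
Y(f) = -3 + f - f**3 (Y(f) = f + (-3 - f**3) = -3 + f - f**3)
1/(Y(E)*s(5, 5)) = 1/((-3 + 0 - 1*0**3)*(-6)) = 1/((-3 + 0 - 1*0)*(-6)) = 1/((-3 + 0 + 0)*(-6)) = 1/(-3*(-6)) = 1/18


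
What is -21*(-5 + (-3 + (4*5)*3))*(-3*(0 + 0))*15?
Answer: 0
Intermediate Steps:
-21*(-5 + (-3 + (4*5)*3))*(-3*(0 + 0))*15 = -21*(-5 + (-3 + 20*3))*(-3*0)*15 = -21*(-5 + (-3 + 60))*0*15 = -21*(-5 + 57)*0*15 = -1092*0*15 = -21*0*15 = 0*15 = 0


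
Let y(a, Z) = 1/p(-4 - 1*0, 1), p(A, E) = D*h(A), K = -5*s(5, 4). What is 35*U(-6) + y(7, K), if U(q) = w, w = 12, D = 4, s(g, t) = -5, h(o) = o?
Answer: 6719/16 ≈ 419.94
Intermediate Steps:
U(q) = 12
K = 25 (K = -5*(-5) = 25)
p(A, E) = 4*A
y(a, Z) = -1/16 (y(a, Z) = 1/(4*(-4 - 1*0)) = 1/(4*(-4 + 0)) = 1/(4*(-4)) = 1/(-16) = -1/16)
35*U(-6) + y(7, K) = 35*12 - 1/16 = 420 - 1/16 = 6719/16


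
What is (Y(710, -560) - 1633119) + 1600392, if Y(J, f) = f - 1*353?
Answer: -33640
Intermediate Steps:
Y(J, f) = -353 + f (Y(J, f) = f - 353 = -353 + f)
(Y(710, -560) - 1633119) + 1600392 = ((-353 - 560) - 1633119) + 1600392 = (-913 - 1633119) + 1600392 = -1634032 + 1600392 = -33640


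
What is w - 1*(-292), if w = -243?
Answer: 49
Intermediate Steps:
w - 1*(-292) = -243 - 1*(-292) = -243 + 292 = 49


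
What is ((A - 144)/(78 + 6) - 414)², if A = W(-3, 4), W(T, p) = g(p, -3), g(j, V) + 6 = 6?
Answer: 8468100/49 ≈ 1.7282e+5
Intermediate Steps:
g(j, V) = 0 (g(j, V) = -6 + 6 = 0)
W(T, p) = 0
A = 0
((A - 144)/(78 + 6) - 414)² = ((0 - 144)/(78 + 6) - 414)² = (-144/84 - 414)² = (-144*1/84 - 414)² = (-12/7 - 414)² = (-2910/7)² = 8468100/49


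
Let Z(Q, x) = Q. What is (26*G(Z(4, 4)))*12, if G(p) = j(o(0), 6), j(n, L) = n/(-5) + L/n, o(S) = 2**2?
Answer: 1092/5 ≈ 218.40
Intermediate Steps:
o(S) = 4
j(n, L) = -n/5 + L/n (j(n, L) = n*(-1/5) + L/n = -n/5 + L/n)
G(p) = 7/10 (G(p) = -1/5*4 + 6/4 = -4/5 + 6*(1/4) = -4/5 + 3/2 = 7/10)
(26*G(Z(4, 4)))*12 = (26*(7/10))*12 = (91/5)*12 = 1092/5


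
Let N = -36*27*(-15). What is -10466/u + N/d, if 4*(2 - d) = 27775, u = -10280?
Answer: -154460089/142722380 ≈ -1.0822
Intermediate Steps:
N = 14580 (N = -972*(-15) = 14580)
d = -27767/4 (d = 2 - 1/4*27775 = 2 - 27775/4 = -27767/4 ≈ -6941.8)
-10466/u + N/d = -10466/(-10280) + 14580/(-27767/4) = -10466*(-1/10280) + 14580*(-4/27767) = 5233/5140 - 58320/27767 = -154460089/142722380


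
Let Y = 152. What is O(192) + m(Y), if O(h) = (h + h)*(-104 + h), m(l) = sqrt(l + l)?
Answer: 33792 + 4*sqrt(19) ≈ 33809.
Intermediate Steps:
m(l) = sqrt(2)*sqrt(l) (m(l) = sqrt(2*l) = sqrt(2)*sqrt(l))
O(h) = 2*h*(-104 + h) (O(h) = (2*h)*(-104 + h) = 2*h*(-104 + h))
O(192) + m(Y) = 2*192*(-104 + 192) + sqrt(2)*sqrt(152) = 2*192*88 + sqrt(2)*(2*sqrt(38)) = 33792 + 4*sqrt(19)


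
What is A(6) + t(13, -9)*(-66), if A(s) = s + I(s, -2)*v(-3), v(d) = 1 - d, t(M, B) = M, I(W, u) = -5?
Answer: -872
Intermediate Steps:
A(s) = -20 + s (A(s) = s - 5*(1 - 1*(-3)) = s - 5*(1 + 3) = s - 5*4 = s - 20 = -20 + s)
A(6) + t(13, -9)*(-66) = (-20 + 6) + 13*(-66) = -14 - 858 = -872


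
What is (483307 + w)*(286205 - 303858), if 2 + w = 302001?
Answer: -13863006818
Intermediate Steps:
w = 301999 (w = -2 + 302001 = 301999)
(483307 + w)*(286205 - 303858) = (483307 + 301999)*(286205 - 303858) = 785306*(-17653) = -13863006818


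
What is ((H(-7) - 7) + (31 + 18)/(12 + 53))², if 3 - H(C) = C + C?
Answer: 488601/4225 ≈ 115.65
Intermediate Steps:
H(C) = 3 - 2*C (H(C) = 3 - (C + C) = 3 - 2*C)
((H(-7) - 7) + (31 + 18)/(12 + 53))² = (((3 - 2*(-7)) - 7) + (31 + 18)/(12 + 53))² = (((3 + 14) - 7) + 49/65)² = ((17 - 7) + 49*(1/65))² = (10 + 49/65)² = (699/65)² = 488601/4225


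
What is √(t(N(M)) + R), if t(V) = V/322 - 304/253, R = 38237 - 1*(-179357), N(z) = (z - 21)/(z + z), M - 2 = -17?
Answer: √17061674648865/8855 ≈ 466.47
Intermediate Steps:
M = -15 (M = 2 - 17 = -15)
N(z) = (-21 + z)/(2*z) (N(z) = (-21 + z)/((2*z)) = (-21 + z)*(1/(2*z)) = (-21 + z)/(2*z))
R = 217594 (R = 38237 + 179357 = 217594)
t(V) = -304/253 + V/322 (t(V) = V*(1/322) - 304*1/253 = V/322 - 304/253 = -304/253 + V/322)
√(t(N(M)) + R) = √((-304/253 + ((½)*(-21 - 15)/(-15))/322) + 217594) = √((-304/253 + ((½)*(-1/15)*(-36))/322) + 217594) = √((-304/253 + (1/322)*(6/5)) + 217594) = √((-304/253 + 3/805) + 217594) = √(-10607/8855 + 217594) = √(1926784263/8855) = √17061674648865/8855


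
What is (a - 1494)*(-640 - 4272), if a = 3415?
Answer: -9435952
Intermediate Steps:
(a - 1494)*(-640 - 4272) = (3415 - 1494)*(-640 - 4272) = 1921*(-4912) = -9435952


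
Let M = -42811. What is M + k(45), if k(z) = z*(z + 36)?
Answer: -39166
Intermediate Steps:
k(z) = z*(36 + z)
M + k(45) = -42811 + 45*(36 + 45) = -42811 + 45*81 = -42811 + 3645 = -39166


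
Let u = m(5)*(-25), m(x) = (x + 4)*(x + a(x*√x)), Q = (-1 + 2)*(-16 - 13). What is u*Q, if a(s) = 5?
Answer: 65250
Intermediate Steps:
Q = -29 (Q = 1*(-29) = -29)
m(x) = (4 + x)*(5 + x) (m(x) = (x + 4)*(x + 5) = (4 + x)*(5 + x))
u = -2250 (u = (20 + 5² + 9*5)*(-25) = (20 + 25 + 45)*(-25) = 90*(-25) = -2250)
u*Q = -2250*(-29) = 65250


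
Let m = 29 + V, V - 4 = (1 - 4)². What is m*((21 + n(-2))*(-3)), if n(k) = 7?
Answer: -3528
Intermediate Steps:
V = 13 (V = 4 + (1 - 4)² = 4 + (-3)² = 4 + 9 = 13)
m = 42 (m = 29 + 13 = 42)
m*((21 + n(-2))*(-3)) = 42*((21 + 7)*(-3)) = 42*(28*(-3)) = 42*(-84) = -3528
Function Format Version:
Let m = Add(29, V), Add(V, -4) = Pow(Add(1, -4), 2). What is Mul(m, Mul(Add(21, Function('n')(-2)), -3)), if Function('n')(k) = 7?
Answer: -3528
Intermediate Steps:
V = 13 (V = Add(4, Pow(Add(1, -4), 2)) = Add(4, Pow(-3, 2)) = Add(4, 9) = 13)
m = 42 (m = Add(29, 13) = 42)
Mul(m, Mul(Add(21, Function('n')(-2)), -3)) = Mul(42, Mul(Add(21, 7), -3)) = Mul(42, Mul(28, -3)) = Mul(42, -84) = -3528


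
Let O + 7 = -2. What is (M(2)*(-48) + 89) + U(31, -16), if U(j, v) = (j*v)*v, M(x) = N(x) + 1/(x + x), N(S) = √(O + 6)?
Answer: 8013 - 48*I*√3 ≈ 8013.0 - 83.138*I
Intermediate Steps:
O = -9 (O = -7 - 2 = -9)
N(S) = I*√3 (N(S) = √(-9 + 6) = √(-3) = I*√3)
M(x) = 1/(2*x) + I*√3 (M(x) = I*√3 + 1/(x + x) = I*√3 + 1/(2*x) = 1/(2*x) + I*√3)
U(j, v) = j*v²
(M(2)*(-48) + 89) + U(31, -16) = (((½)/2 + I*√3)*(-48) + 89) + 31*(-16)² = (((½)*(½) + I*√3)*(-48) + 89) + 31*256 = ((¼ + I*√3)*(-48) + 89) + 7936 = ((-12 - 48*I*√3) + 89) + 7936 = (77 - 48*I*√3) + 7936 = 8013 - 48*I*√3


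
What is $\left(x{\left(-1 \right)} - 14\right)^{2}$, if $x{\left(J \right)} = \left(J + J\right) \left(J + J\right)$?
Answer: $100$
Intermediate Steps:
$x{\left(J \right)} = 4 J^{2}$ ($x{\left(J \right)} = 2 J 2 J = 4 J^{2}$)
$\left(x{\left(-1 \right)} - 14\right)^{2} = \left(4 \left(-1\right)^{2} - 14\right)^{2} = \left(4 \cdot 1 - 14\right)^{2} = \left(4 - 14\right)^{2} = \left(-10\right)^{2} = 100$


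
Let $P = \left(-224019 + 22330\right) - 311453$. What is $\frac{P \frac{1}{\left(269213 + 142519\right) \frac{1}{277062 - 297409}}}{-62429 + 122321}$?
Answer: $\frac{745778591}{1761389496} \approx 0.4234$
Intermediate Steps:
$P = -513142$ ($P = -201689 - 311453 = -513142$)
$\frac{P \frac{1}{\left(269213 + 142519\right) \frac{1}{277062 - 297409}}}{-62429 + 122321} = \frac{\left(-513142\right) \frac{1}{\left(269213 + 142519\right) \frac{1}{277062 - 297409}}}{-62429 + 122321} = \frac{\left(-513142\right) \frac{1}{411732 \frac{1}{-20347}}}{59892} = - \frac{513142}{411732 \left(- \frac{1}{20347}\right)} \frac{1}{59892} = - \frac{513142}{- \frac{411732}{20347}} \cdot \frac{1}{59892} = \left(-513142\right) \left(- \frac{20347}{411732}\right) \frac{1}{59892} = \frac{5220450137}{205866} \cdot \frac{1}{59892} = \frac{745778591}{1761389496}$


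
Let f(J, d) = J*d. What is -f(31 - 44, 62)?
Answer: 806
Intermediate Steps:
-f(31 - 44, 62) = -(31 - 44)*62 = -(-13)*62 = -1*(-806) = 806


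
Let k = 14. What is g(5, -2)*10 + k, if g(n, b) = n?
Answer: 64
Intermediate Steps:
g(5, -2)*10 + k = 5*10 + 14 = 50 + 14 = 64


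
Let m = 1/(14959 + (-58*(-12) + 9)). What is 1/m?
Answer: 15664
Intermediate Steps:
m = 1/15664 (m = 1/(14959 + (696 + 9)) = 1/(14959 + 705) = 1/15664 ≈ 6.3841e-5)
1/m = 1/(1/15664) = 15664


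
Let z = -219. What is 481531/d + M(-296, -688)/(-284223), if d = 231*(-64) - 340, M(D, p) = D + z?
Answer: -136854396553/4298588652 ≈ -31.837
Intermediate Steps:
M(D, p) = -219 + D (M(D, p) = D - 219 = -219 + D)
d = -15124 (d = -14784 - 340 = -15124)
481531/d + M(-296, -688)/(-284223) = 481531/(-15124) + (-219 - 296)/(-284223) = 481531*(-1/15124) - 515*(-1/284223) = -481531/15124 + 515/284223 = -136854396553/4298588652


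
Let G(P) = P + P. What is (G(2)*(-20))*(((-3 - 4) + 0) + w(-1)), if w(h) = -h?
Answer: 480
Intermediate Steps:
G(P) = 2*P
(G(2)*(-20))*(((-3 - 4) + 0) + w(-1)) = ((2*2)*(-20))*(((-3 - 4) + 0) - 1*(-1)) = (4*(-20))*((-7 + 0) + 1) = -80*(-7 + 1) = -80*(-6) = 480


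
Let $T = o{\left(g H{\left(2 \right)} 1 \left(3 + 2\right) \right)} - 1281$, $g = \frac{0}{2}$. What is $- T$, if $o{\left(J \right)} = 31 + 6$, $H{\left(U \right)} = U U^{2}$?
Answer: $1244$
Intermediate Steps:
$H{\left(U \right)} = U^{3}$
$g = 0$ ($g = 0 \cdot \frac{1}{2} = 0$)
$o{\left(J \right)} = 37$
$T = -1244$ ($T = 37 - 1281 = -1244$)
$- T = \left(-1\right) \left(-1244\right) = 1244$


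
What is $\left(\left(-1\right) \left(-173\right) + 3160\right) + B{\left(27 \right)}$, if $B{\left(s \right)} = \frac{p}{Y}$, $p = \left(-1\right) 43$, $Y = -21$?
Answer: $\frac{70036}{21} \approx 3335.0$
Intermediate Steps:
$p = -43$
$B{\left(s \right)} = \frac{43}{21}$ ($B{\left(s \right)} = - \frac{43}{-21} = \left(-43\right) \left(- \frac{1}{21}\right) = \frac{43}{21}$)
$\left(\left(-1\right) \left(-173\right) + 3160\right) + B{\left(27 \right)} = \left(\left(-1\right) \left(-173\right) + 3160\right) + \frac{43}{21} = \left(173 + 3160\right) + \frac{43}{21} = 3333 + \frac{43}{21} = \frac{70036}{21}$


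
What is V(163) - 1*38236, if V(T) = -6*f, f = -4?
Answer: -38212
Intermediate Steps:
V(T) = 24 (V(T) = -6*(-4) = 24)
V(163) - 1*38236 = 24 - 1*38236 = 24 - 38236 = -38212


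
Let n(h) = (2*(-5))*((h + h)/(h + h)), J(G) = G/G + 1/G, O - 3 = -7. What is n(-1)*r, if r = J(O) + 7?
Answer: -155/2 ≈ -77.500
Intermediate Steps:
O = -4 (O = 3 - 7 = -4)
J(G) = 1 + 1/G
r = 31/4 (r = (1 - 4)/(-4) + 7 = -1/4*(-3) + 7 = 3/4 + 7 = 31/4 ≈ 7.7500)
n(h) = -10 (n(h) = -10*2*h/(2*h) = -10*2*h*1/(2*h) = -10*1 = -10)
n(-1)*r = -10*31/4 = -155/2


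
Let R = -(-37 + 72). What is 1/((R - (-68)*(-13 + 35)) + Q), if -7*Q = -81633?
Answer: 7/91860 ≈ 7.6203e-5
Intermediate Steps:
R = -35 (R = -1*35 = -35)
Q = 81633/7 (Q = -⅐*(-81633) = 81633/7 ≈ 11662.)
1/((R - (-68)*(-13 + 35)) + Q) = 1/((-35 - (-68)*(-13 + 35)) + 81633/7) = 1/((-35 - (-68)*22) + 81633/7) = 1/((-35 - 1*(-1496)) + 81633/7) = 1/((-35 + 1496) + 81633/7) = 1/(1461 + 81633/7) = 1/(91860/7) = 7/91860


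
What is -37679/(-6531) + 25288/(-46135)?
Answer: 1573164737/301307685 ≈ 5.2211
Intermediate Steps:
-37679/(-6531) + 25288/(-46135) = -37679*(-1/6531) + 25288*(-1/46135) = 37679/6531 - 25288/46135 = 1573164737/301307685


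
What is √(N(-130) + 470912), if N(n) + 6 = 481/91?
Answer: √23074653/7 ≈ 686.23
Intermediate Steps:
N(n) = -5/7 (N(n) = -6 + 481/91 = -6 + 481*(1/91) = -6 + 37/7 = -5/7)
√(N(-130) + 470912) = √(-5/7 + 470912) = √(3296379/7) = √23074653/7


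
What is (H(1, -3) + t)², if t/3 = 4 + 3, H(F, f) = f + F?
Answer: 361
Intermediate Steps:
H(F, f) = F + f
t = 21 (t = 3*(4 + 3) = 3*7 = 21)
(H(1, -3) + t)² = ((1 - 3) + 21)² = (-2 + 21)² = 19² = 361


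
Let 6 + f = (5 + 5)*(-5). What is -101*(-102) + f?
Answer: 10246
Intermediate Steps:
f = -56 (f = -6 + (5 + 5)*(-5) = -6 + 10*(-5) = -6 - 50 = -56)
-101*(-102) + f = -101*(-102) - 56 = 10302 - 56 = 10246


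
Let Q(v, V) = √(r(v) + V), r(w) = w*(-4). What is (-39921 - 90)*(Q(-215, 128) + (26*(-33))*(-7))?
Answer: -240306066 - 80022*√247 ≈ -2.4156e+8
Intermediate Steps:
r(w) = -4*w
Q(v, V) = √(V - 4*v) (Q(v, V) = √(-4*v + V) = √(V - 4*v))
(-39921 - 90)*(Q(-215, 128) + (26*(-33))*(-7)) = (-39921 - 90)*(√(128 - 4*(-215)) + (26*(-33))*(-7)) = -40011*(√(128 + 860) - 858*(-7)) = -40011*(√988 + 6006) = -40011*(2*√247 + 6006) = -40011*(6006 + 2*√247) = -240306066 - 80022*√247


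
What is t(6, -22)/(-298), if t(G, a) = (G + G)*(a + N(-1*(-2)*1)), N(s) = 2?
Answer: 120/149 ≈ 0.80537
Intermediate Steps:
t(G, a) = 2*G*(2 + a) (t(G, a) = (G + G)*(a + 2) = (2*G)*(2 + a) = 2*G*(2 + a))
t(6, -22)/(-298) = (2*6*(2 - 22))/(-298) = (2*6*(-20))*(-1/298) = -240*(-1/298) = 120/149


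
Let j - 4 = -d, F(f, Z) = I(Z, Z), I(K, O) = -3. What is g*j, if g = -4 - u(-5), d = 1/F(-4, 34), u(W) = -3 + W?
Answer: 52/3 ≈ 17.333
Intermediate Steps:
F(f, Z) = -3
d = -⅓ (d = 1/(-3) = -⅓ ≈ -0.33333)
g = 4 (g = -4 - (-3 - 5) = -4 - 1*(-8) = -4 + 8 = 4)
j = 13/3 (j = 4 - 1*(-⅓) = 4 + ⅓ = 13/3 ≈ 4.3333)
g*j = 4*(13/3) = 52/3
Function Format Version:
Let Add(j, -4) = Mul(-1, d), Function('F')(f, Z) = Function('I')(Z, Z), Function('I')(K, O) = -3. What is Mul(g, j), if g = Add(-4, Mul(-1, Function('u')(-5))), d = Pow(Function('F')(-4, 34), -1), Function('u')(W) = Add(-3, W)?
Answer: Rational(52, 3) ≈ 17.333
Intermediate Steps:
Function('F')(f, Z) = -3
d = Rational(-1, 3) (d = Pow(-3, -1) = Rational(-1, 3) ≈ -0.33333)
g = 4 (g = Add(-4, Mul(-1, Add(-3, -5))) = Add(-4, Mul(-1, -8)) = Add(-4, 8) = 4)
j = Rational(13, 3) (j = Add(4, Mul(-1, Rational(-1, 3))) = Add(4, Rational(1, 3)) = Rational(13, 3) ≈ 4.3333)
Mul(g, j) = Mul(4, Rational(13, 3)) = Rational(52, 3)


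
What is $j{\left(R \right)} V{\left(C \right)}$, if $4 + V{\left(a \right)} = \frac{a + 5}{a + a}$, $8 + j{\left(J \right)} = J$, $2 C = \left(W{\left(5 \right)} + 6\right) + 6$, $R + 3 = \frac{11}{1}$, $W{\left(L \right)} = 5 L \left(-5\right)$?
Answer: $0$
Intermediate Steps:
$W{\left(L \right)} = - 25 L$
$R = 8$ ($R = -3 + \frac{11}{1} = -3 + 11 \cdot 1 = -3 + 11 = 8$)
$C = - \frac{113}{2}$ ($C = \frac{\left(\left(-25\right) 5 + 6\right) + 6}{2} = \frac{\left(-125 + 6\right) + 6}{2} = \frac{-119 + 6}{2} = \frac{1}{2} \left(-113\right) = - \frac{113}{2} \approx -56.5$)
$j{\left(J \right)} = -8 + J$
$V{\left(a \right)} = -4 + \frac{5 + a}{2 a}$ ($V{\left(a \right)} = -4 + \frac{a + 5}{a + a} = -4 + \frac{5 + a}{2 a}$)
$j{\left(R \right)} V{\left(C \right)} = \left(-8 + 8\right) \frac{5 - - \frac{791}{2}}{2 \left(- \frac{113}{2}\right)} = 0 \cdot \frac{1}{2} \left(- \frac{2}{113}\right) \left(5 + \frac{791}{2}\right) = 0 \cdot \frac{1}{2} \left(- \frac{2}{113}\right) \frac{801}{2} = 0 \left(- \frac{801}{226}\right) = 0$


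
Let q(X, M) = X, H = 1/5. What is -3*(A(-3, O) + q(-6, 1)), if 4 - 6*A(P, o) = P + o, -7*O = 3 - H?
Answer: 143/10 ≈ 14.300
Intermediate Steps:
H = 1/5 (H = 1*(1/5) = 1/5 ≈ 0.20000)
O = -2/5 (O = -(3 - 1*1/5)/7 = -(3 - 1/5)/7 = -1/7*14/5 = -2/5 ≈ -0.40000)
A(P, o) = 2/3 - P/6 - o/6 (A(P, o) = 2/3 - (P + o)/6 = 2/3 + (-P/6 - o/6) = 2/3 - P/6 - o/6)
-3*(A(-3, O) + q(-6, 1)) = -3*((2/3 - 1/6*(-3) - 1/6*(-2/5)) - 6) = -3*((2/3 + 1/2 + 1/15) - 6) = -3*(37/30 - 6) = -3*(-143/30) = 143/10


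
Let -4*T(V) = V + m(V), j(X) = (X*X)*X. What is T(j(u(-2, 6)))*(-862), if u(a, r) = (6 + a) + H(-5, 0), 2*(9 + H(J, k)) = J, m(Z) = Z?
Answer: -1454625/8 ≈ -1.8183e+5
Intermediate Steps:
H(J, k) = -9 + J/2
u(a, r) = -11/2 + a (u(a, r) = (6 + a) + (-9 + (1/2)*(-5)) = (6 + a) + (-9 - 5/2) = (6 + a) - 23/2 = -11/2 + a)
j(X) = X**3 (j(X) = X**2*X = X**3)
T(V) = -V/2 (T(V) = -(V + V)/4 = -V/2)
T(j(u(-2, 6)))*(-862) = -(-11/2 - 2)**3/2*(-862) = -(-15/2)**3/2*(-862) = -1/2*(-3375/8)*(-862) = (3375/16)*(-862) = -1454625/8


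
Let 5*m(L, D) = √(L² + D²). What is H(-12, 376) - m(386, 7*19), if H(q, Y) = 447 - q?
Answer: 459 - √166685/5 ≈ 377.35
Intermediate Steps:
m(L, D) = √(D² + L²)/5 (m(L, D) = √(L² + D²)/5 = √(D² + L²)/5)
H(-12, 376) - m(386, 7*19) = (447 - 1*(-12)) - √((7*19)² + 386²)/5 = (447 + 12) - √(133² + 148996)/5 = 459 - √(17689 + 148996)/5 = 459 - √166685/5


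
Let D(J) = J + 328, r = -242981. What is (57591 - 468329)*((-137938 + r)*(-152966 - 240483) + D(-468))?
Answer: -61558207474534358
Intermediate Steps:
D(J) = 328 + J
(57591 - 468329)*((-137938 + r)*(-152966 - 240483) + D(-468)) = (57591 - 468329)*((-137938 - 242981)*(-152966 - 240483) + (328 - 468)) = -410738*(-380919*(-393449) - 140) = -410738*(149872199631 - 140) = -410738*149872199491 = -61558207474534358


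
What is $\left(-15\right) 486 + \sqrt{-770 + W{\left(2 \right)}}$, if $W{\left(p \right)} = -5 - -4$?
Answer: $-7290 + i \sqrt{771} \approx -7290.0 + 27.767 i$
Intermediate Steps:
$W{\left(p \right)} = -1$ ($W{\left(p \right)} = -5 + 4 = -1$)
$\left(-15\right) 486 + \sqrt{-770 + W{\left(2 \right)}} = \left(-15\right) 486 + \sqrt{-770 - 1} = -7290 + \sqrt{-771} = -7290 + i \sqrt{771}$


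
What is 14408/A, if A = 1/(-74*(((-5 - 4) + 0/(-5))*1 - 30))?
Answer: 41581488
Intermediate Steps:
A = 1/2886 (A = 1/(-74*((-9 + 0*(-1/5))*1 - 30)) = 1/(-74*((-9 + 0)*1 - 30)) = 1/(-74*(-9*1 - 30)) = 1/(-74*(-9 - 30)) = 1/(-74*(-39)) = 1/2886 ≈ 0.00034650)
14408/A = 14408/(1/2886) = 14408*2886 = 41581488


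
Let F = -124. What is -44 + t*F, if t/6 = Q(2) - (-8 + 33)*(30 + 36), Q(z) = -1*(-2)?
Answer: 1226068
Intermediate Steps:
Q(z) = 2
t = -9888 (t = 6*(2 - (-8 + 33)*(30 + 36)) = 6*(2 - 25*66) = 6*(2 - 1*1650) = 6*(2 - 1650) = 6*(-1648) = -9888)
-44 + t*F = -44 - 9888*(-124) = -44 + 1226112 = 1226068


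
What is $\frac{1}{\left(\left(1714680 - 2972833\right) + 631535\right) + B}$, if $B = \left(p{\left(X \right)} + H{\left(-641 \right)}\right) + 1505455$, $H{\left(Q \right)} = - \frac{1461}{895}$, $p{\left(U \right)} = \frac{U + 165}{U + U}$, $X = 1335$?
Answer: $\frac{79655}{70003675956} \approx 1.1379 \cdot 10^{-6}$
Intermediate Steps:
$p{\left(U \right)} = \frac{165 + U}{2 U}$
$H{\left(Q \right)} = - \frac{1461}{895}$ ($H{\left(Q \right)} = \left(-1461\right) \frac{1}{895} = - \frac{1461}{895}$)
$B = \frac{119916932746}{79655}$ ($B = \left(\frac{165 + 1335}{2 \cdot 1335} - \frac{1461}{895}\right) + 1505455 = \left(\frac{1}{2} \cdot \frac{1}{1335} \cdot 1500 - \frac{1461}{895}\right) + 1505455 = \left(\frac{50}{89} - \frac{1461}{895}\right) + 1505455 = - \frac{85279}{79655} + 1505455 = \frac{119916932746}{79655} \approx 1.5055 \cdot 10^{6}$)
$\frac{1}{\left(\left(1714680 - 2972833\right) + 631535\right) + B} = \frac{1}{\left(\left(1714680 - 2972833\right) + 631535\right) + \frac{119916932746}{79655}} = \frac{1}{\left(-1258153 + 631535\right) + \frac{119916932746}{79655}} = \frac{1}{-626618 + \frac{119916932746}{79655}} = \frac{1}{\frac{70003675956}{79655}} = \frac{79655}{70003675956}$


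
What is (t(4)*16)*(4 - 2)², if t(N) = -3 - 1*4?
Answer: -448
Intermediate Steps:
t(N) = -7 (t(N) = -3 - 4 = -7)
(t(4)*16)*(4 - 2)² = (-7*16)*(4 - 2)² = -112*2² = -112*4 = -448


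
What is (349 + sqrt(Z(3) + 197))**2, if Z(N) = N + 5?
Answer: (349 + sqrt(205))**2 ≈ 1.3200e+5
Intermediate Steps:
Z(N) = 5 + N
(349 + sqrt(Z(3) + 197))**2 = (349 + sqrt((5 + 3) + 197))**2 = (349 + sqrt(8 + 197))**2 = (349 + sqrt(205))**2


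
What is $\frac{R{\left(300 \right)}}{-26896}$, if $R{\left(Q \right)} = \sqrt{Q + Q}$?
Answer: $- \frac{5 \sqrt{6}}{13448} \approx -0.00091073$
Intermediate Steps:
$R{\left(Q \right)} = \sqrt{2} \sqrt{Q}$ ($R{\left(Q \right)} = \sqrt{2 Q} = \sqrt{2} \sqrt{Q}$)
$\frac{R{\left(300 \right)}}{-26896} = \frac{\sqrt{2} \sqrt{300}}{-26896} = \sqrt{2} \cdot 10 \sqrt{3} \left(- \frac{1}{26896}\right) = 10 \sqrt{6} \left(- \frac{1}{26896}\right) = - \frac{5 \sqrt{6}}{13448}$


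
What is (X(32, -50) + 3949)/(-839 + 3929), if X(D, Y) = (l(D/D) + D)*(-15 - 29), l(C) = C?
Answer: 2497/3090 ≈ 0.80809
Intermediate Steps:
X(D, Y) = -44 - 44*D (X(D, Y) = (D/D + D)*(-15 - 29) = (1 + D)*(-44) = -44 - 44*D)
(X(32, -50) + 3949)/(-839 + 3929) = ((-44 - 44*32) + 3949)/(-839 + 3929) = ((-44 - 1408) + 3949)/3090 = (-1452 + 3949)*(1/3090) = 2497*(1/3090) = 2497/3090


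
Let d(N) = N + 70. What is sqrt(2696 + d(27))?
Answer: 7*sqrt(57) ≈ 52.849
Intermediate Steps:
d(N) = 70 + N
sqrt(2696 + d(27)) = sqrt(2696 + (70 + 27)) = sqrt(2696 + 97) = sqrt(2793) = 7*sqrt(57)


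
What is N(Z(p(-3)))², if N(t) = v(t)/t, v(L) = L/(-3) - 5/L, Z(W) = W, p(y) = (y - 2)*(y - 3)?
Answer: 3721/32400 ≈ 0.11485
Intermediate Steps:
p(y) = (-3 + y)*(-2 + y) (p(y) = (-2 + y)*(-3 + y) = (-3 + y)*(-2 + y))
v(L) = -5/L - L/3 (v(L) = L*(-⅓) - 5/L = -L/3 - 5/L = -5/L - L/3)
N(t) = (-5/t - t/3)/t
N(Z(p(-3)))² = (-⅓ - 5/(6 + (-3)² - 5*(-3))²)² = (-⅓ - 5/(6 + 9 + 15)²)² = (-⅓ - 5/30²)² = (-⅓ - 5*1/900)² = (-⅓ - 1/180)² = (-61/180)² = 3721/32400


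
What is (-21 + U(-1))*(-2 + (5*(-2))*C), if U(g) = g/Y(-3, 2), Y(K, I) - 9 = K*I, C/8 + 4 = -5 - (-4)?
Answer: -25472/3 ≈ -8490.7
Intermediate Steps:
C = -40 (C = -32 + 8*(-5 - (-4)) = -32 + 8*(-5 - 1*(-4)) = -32 + 8*(-5 + 4) = -32 + 8*(-1) = -32 - 8 = -40)
Y(K, I) = 9 + I*K (Y(K, I) = 9 + K*I = 9 + I*K)
U(g) = g/3 (U(g) = g/(9 + 2*(-3)) = g/(9 - 6) = g/3)
(-21 + U(-1))*(-2 + (5*(-2))*C) = (-21 + (⅓)*(-1))*(-2 + (5*(-2))*(-40)) = (-21 - ⅓)*(-2 - 10*(-40)) = -64*(-2 + 400)/3 = -64/3*398 = -25472/3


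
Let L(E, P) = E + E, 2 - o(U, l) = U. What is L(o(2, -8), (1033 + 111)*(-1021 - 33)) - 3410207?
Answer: -3410207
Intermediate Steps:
o(U, l) = 2 - U
L(E, P) = 2*E
L(o(2, -8), (1033 + 111)*(-1021 - 33)) - 3410207 = 2*(2 - 1*2) - 3410207 = 2*(2 - 2) - 3410207 = 2*0 - 3410207 = 0 - 3410207 = -3410207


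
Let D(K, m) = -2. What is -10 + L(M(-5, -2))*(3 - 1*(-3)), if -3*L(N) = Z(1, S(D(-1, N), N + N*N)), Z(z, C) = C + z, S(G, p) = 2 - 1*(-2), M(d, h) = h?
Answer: -20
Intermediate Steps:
S(G, p) = 4 (S(G, p) = 2 + 2 = 4)
L(N) = -5/3 (L(N) = -(4 + 1)/3 = -⅓*5 = -5/3)
-10 + L(M(-5, -2))*(3 - 1*(-3)) = -10 - 5*(3 - 1*(-3))/3 = -10 - 5*(3 + 3)/3 = -10 - 5/3*6 = -10 - 10 = -20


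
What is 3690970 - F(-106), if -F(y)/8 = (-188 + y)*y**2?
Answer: -22736102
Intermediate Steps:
F(y) = -8*y**2*(-188 + y) (F(y) = -8*(-188 + y)*y**2 = -8*y**2*(-188 + y))
3690970 - F(-106) = 3690970 - 8*(-106)**2*(188 - 1*(-106)) = 3690970 - 8*11236*(188 + 106) = 3690970 - 8*11236*294 = 3690970 - 1*26427072 = 3690970 - 26427072 = -22736102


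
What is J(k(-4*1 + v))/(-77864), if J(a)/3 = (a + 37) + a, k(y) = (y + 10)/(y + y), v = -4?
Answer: -441/311456 ≈ -0.0014159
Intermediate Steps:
k(y) = (10 + y)/(2*y) (k(y) = (10 + y)/((2*y)) = (10 + y)*(1/(2*y)) = (10 + y)/(2*y))
J(a) = 111 + 6*a (J(a) = 3*((a + 37) + a) = 3*((37 + a) + a) = 3*(37 + 2*a) = 111 + 6*a)
J(k(-4*1 + v))/(-77864) = (111 + 6*((10 + (-4*1 - 4))/(2*(-4*1 - 4))))/(-77864) = (111 + 6*((10 + (-4 - 4))/(2*(-4 - 4))))*(-1/77864) = (111 + 6*((½)*(10 - 8)/(-8)))*(-1/77864) = (111 + 6*((½)*(-⅛)*2))*(-1/77864) = (111 + 6*(-⅛))*(-1/77864) = (111 - ¾)*(-1/77864) = (441/4)*(-1/77864) = -441/311456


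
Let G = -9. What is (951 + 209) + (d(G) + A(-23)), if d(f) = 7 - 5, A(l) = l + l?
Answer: 1116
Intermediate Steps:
A(l) = 2*l
d(f) = 2
(951 + 209) + (d(G) + A(-23)) = (951 + 209) + (2 + 2*(-23)) = 1160 + (2 - 46) = 1160 - 44 = 1116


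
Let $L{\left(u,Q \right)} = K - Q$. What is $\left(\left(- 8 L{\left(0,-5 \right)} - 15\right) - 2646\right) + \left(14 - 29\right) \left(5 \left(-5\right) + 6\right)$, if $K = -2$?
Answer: $-2400$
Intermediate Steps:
$L{\left(u,Q \right)} = -2 - Q$
$\left(\left(- 8 L{\left(0,-5 \right)} - 15\right) - 2646\right) + \left(14 - 29\right) \left(5 \left(-5\right) + 6\right) = \left(\left(- 8 \left(-2 - -5\right) - 15\right) - 2646\right) + \left(14 - 29\right) \left(5 \left(-5\right) + 6\right) = \left(\left(- 8 \left(-2 + 5\right) - 15\right) - 2646\right) - 15 \left(-25 + 6\right) = \left(\left(\left(-8\right) 3 - 15\right) - 2646\right) - -285 = \left(\left(-24 - 15\right) - 2646\right) + 285 = \left(-39 - 2646\right) + 285 = -2685 + 285 = -2400$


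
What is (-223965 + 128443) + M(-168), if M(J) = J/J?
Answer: -95521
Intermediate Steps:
M(J) = 1
(-223965 + 128443) + M(-168) = (-223965 + 128443) + 1 = -95522 + 1 = -95521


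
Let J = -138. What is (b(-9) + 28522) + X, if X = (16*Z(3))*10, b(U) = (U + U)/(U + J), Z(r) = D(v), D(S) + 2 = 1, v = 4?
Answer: 1389744/49 ≈ 28362.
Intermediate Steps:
D(S) = -1 (D(S) = -2 + 1 = -1)
Z(r) = -1
b(U) = 2*U/(-138 + U) (b(U) = (U + U)/(U - 138) = (2*U)/(-138 + U) = 2*U/(-138 + U))
X = -160 (X = (16*(-1))*10 = -16*10 = -160)
(b(-9) + 28522) + X = (2*(-9)/(-138 - 9) + 28522) - 160 = (2*(-9)/(-147) + 28522) - 160 = (2*(-9)*(-1/147) + 28522) - 160 = (6/49 + 28522) - 160 = 1397584/49 - 160 = 1389744/49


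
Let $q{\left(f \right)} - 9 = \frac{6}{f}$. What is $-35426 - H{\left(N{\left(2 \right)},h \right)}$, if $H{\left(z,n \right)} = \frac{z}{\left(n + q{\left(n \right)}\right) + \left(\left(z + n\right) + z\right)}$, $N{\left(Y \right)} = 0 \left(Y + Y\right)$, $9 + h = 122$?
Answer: $-35426$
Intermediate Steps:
$h = 113$ ($h = -9 + 122 = 113$)
$N{\left(Y \right)} = 0$ ($N{\left(Y \right)} = 0 \cdot 2 Y = 0$)
$q{\left(f \right)} = 9 + \frac{6}{f}$
$H{\left(z,n \right)} = \frac{z}{9 + 2 n + 2 z + \frac{6}{n}}$ ($H{\left(z,n \right)} = \frac{z}{\left(n + \left(9 + \frac{6}{n}\right)\right) + \left(\left(z + n\right) + z\right)} = \frac{z}{\left(9 + n + \frac{6}{n}\right) + \left(\left(n + z\right) + z\right)} = \frac{z}{\left(9 + n + \frac{6}{n}\right) + \left(n + 2 z\right)} = \frac{z}{9 + 2 n + 2 z + \frac{6}{n}}$)
$-35426 - H{\left(N{\left(2 \right)},h \right)} = -35426 - 113 \cdot 0 \frac{1}{6 + 9 \cdot 113 + 2 \cdot 113 \left(113 + 0\right)} = -35426 - 113 \cdot 0 \frac{1}{6 + 1017 + 2 \cdot 113 \cdot 113} = -35426 - 113 \cdot 0 \frac{1}{6 + 1017 + 25538} = -35426 - 113 \cdot 0 \cdot \frac{1}{26561} = -35426 - 0 = -35426 + 0 = -35426$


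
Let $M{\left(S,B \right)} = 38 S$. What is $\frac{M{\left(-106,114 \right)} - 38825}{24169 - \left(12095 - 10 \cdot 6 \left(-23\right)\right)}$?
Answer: $- \frac{42853}{10694} \approx -4.0072$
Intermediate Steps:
$\frac{M{\left(-106,114 \right)} - 38825}{24169 - \left(12095 - 10 \cdot 6 \left(-23\right)\right)} = \frac{38 \left(-106\right) - 38825}{24169 - \left(12095 - 10 \cdot 6 \left(-23\right)\right)} = \frac{-4028 - 38825}{24169 + \left(60 \left(-23\right) - 12095\right)} = - \frac{42853}{24169 - 13475} = - \frac{42853}{10694}$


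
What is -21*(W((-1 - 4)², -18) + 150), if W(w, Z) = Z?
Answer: -2772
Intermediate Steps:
-21*(W((-1 - 4)², -18) + 150) = -21*(-18 + 150) = -21*132 = -2772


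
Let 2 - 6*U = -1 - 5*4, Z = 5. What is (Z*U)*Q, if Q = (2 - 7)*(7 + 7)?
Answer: -4025/3 ≈ -1341.7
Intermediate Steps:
Q = -70 (Q = -5*14 = -70)
U = 23/6 (U = 1/3 - (-1 - 5*4)/6 = 1/3 - (-1 - 20)/6 = 1/3 - 1/6*(-21) = 1/3 + 7/2 = 23/6 ≈ 3.8333)
(Z*U)*Q = (5*(23/6))*(-70) = (115/6)*(-70) = -4025/3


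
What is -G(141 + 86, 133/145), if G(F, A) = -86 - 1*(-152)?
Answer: -66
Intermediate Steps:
G(F, A) = 66 (G(F, A) = -86 + 152 = 66)
-G(141 + 86, 133/145) = -1*66 = -66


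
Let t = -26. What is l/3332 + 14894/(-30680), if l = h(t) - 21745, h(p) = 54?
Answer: -22347084/3194555 ≈ -6.9954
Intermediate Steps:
l = -21691 (l = 54 - 21745 = -21691)
l/3332 + 14894/(-30680) = -21691/3332 + 14894/(-30680) = -21691*1/3332 + 14894*(-1/30680) = -21691/3332 - 7447/15340 = -22347084/3194555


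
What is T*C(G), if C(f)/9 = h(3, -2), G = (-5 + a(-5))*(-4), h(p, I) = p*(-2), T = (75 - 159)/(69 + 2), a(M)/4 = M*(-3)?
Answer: 4536/71 ≈ 63.887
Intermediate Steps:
a(M) = -12*M (a(M) = 4*(M*(-3)) = 4*(-3*M) = -12*M)
T = -84/71 ≈ -1.1831
h(p, I) = -2*p
G = -220 (G = (-5 - 12*(-5))*(-4) = (-5 + 60)*(-4) = 55*(-4) = -220)
C(f) = -54 (C(f) = 9*(-2*3) = 9*(-6) = -54)
T*C(G) = -84/71*(-54) = 4536/71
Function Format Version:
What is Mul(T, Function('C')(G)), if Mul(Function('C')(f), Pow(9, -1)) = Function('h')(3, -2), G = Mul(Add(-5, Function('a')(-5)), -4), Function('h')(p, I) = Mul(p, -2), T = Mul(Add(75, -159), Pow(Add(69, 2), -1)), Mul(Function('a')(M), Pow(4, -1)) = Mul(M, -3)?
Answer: Rational(4536, 71) ≈ 63.887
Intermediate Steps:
Function('a')(M) = Mul(-12, M) (Function('a')(M) = Mul(4, Mul(M, -3)) = Mul(4, Mul(-3, M)) = Mul(-12, M))
T = Rational(-84, 71) (T = Mul(-84, Pow(71, -1)) = Mul(-84, Rational(1, 71)) = Rational(-84, 71) ≈ -1.1831)
Function('h')(p, I) = Mul(-2, p)
G = -220 (G = Mul(Add(-5, Mul(-12, -5)), -4) = Mul(Add(-5, 60), -4) = Mul(55, -4) = -220)
Function('C')(f) = -54 (Function('C')(f) = Mul(9, Mul(-2, 3)) = Mul(9, -6) = -54)
Mul(T, Function('C')(G)) = Mul(Rational(-84, 71), -54) = Rational(4536, 71)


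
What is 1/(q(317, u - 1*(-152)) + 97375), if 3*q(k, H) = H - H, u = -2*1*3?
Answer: 1/97375 ≈ 1.0270e-5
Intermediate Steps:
u = -6 (u = -2*3 = -6)
q(k, H) = 0 (q(k, H) = (H - H)/3 = (⅓)*0 = 0)
1/(q(317, u - 1*(-152)) + 97375) = 1/(0 + 97375) = 1/97375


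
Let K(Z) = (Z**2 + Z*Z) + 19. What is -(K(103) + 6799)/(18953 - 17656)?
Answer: -28036/1297 ≈ -21.616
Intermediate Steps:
K(Z) = 19 + 2*Z**2 (K(Z) = (Z**2 + Z**2) + 19 = 2*Z**2 + 19 = 19 + 2*Z**2)
-(K(103) + 6799)/(18953 - 17656) = -((19 + 2*103**2) + 6799)/(18953 - 17656) = -((19 + 2*10609) + 6799)/1297 = -((19 + 21218) + 6799)/1297 = -(21237 + 6799)/1297 = -28036/1297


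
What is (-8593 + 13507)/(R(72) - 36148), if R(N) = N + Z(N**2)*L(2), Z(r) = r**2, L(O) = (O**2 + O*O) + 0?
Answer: 2457/107477386 ≈ 2.2861e-5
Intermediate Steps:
L(O) = 2*O**2 (L(O) = (O**2 + O**2) + 0 = 2*O**2 + 0 = 2*O**2)
R(N) = N + 8*N**4 (R(N) = N + (N**2)**2*(2*2**2) = N + N**4*(2*4) = N + N**4*8 = N + 8*N**4)
(-8593 + 13507)/(R(72) - 36148) = (-8593 + 13507)/((72 + 8*72**4) - 36148) = 4914/((72 + 8*26873856) - 36148) = 4914/((72 + 214990848) - 36148) = 4914/(214990920 - 36148) = 4914/214954772 = 4914*(1/214954772) = 2457/107477386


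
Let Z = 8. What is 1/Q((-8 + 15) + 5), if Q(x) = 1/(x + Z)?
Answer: 20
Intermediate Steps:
Q(x) = 1/(8 + x) (Q(x) = 1/(x + 8) = 1/(8 + x))
1/Q((-8 + 15) + 5) = 1/(1/(8 + ((-8 + 15) + 5))) = 1/(1/(8 + (7 + 5))) = 1/(1/(8 + 12)) = 1/(1/20) = 20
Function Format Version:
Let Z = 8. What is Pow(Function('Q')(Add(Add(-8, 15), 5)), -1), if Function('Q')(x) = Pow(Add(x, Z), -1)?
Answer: 20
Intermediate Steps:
Function('Q')(x) = Pow(Add(8, x), -1) (Function('Q')(x) = Pow(Add(x, 8), -1) = Pow(Add(8, x), -1))
Pow(Function('Q')(Add(Add(-8, 15), 5)), -1) = Pow(Pow(Add(8, Add(Add(-8, 15), 5)), -1), -1) = Pow(Pow(Add(8, Add(7, 5)), -1), -1) = Pow(Pow(Add(8, 12), -1), -1) = Pow(Pow(20, -1), -1) = Pow(Rational(1, 20), -1) = 20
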